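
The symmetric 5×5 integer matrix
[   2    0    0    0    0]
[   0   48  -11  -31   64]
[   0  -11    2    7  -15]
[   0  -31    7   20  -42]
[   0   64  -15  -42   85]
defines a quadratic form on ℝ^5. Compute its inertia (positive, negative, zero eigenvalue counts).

Answer: (3, 2, 0)

Derivation:
step 0: pivot 2 → sign +
step 1: pivot 48 → sign +
step 2: pivot -25/48 → sign −
step 3: pivot -3/25 → sign −
step 4: pivot 3 → sign +
signature = (3, 2, 0)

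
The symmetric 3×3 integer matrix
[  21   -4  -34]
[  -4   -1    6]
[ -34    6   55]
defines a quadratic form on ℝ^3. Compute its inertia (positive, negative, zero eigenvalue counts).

Answer: (2, 1, 0)

Derivation:
step 0: pivot 21 → sign +
step 1: pivot -37/21 → sign −
step 2: pivot 3/37 → sign +
signature = (2, 1, 0)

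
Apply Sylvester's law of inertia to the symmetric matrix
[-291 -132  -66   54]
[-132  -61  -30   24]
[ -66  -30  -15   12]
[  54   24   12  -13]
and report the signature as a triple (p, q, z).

step 0: pivot -291 → sign −
step 1: pivot -109/97 → sign −
step 2: pivot -3/109 → sign −
step 3: pivot -1 → sign −
signature = (0, 4, 0)

Answer: (0, 4, 0)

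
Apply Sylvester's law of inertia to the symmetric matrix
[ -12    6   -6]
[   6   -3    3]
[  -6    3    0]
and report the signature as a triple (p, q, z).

step 0: pivot -12 → sign −
step 1: pivot 3 → sign +
step 2: row/col 2 already zero → sign 0
signature = (1, 1, 1)

Answer: (1, 1, 1)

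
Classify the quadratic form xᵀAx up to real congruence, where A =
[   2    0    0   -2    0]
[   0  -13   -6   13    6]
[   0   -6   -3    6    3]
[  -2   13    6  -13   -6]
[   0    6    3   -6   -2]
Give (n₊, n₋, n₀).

Answer: (2, 3, 0)

Derivation:
step 0: pivot 2 → sign +
step 1: pivot -13 → sign −
step 2: pivot -3/13 → sign −
step 3: pivot -2 → sign −
step 4: pivot 1 → sign +
signature = (2, 3, 0)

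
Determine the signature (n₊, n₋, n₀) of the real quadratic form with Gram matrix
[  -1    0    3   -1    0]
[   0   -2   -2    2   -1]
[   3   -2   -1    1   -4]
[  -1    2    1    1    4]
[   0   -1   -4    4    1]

Answer: (2, 3, 0)

Derivation:
step 0: pivot -1 → sign −
step 1: pivot -2 → sign −
step 2: pivot 10 → sign +
step 3: pivot 12/5 → sign +
step 4: pivot -3/4 → sign −
signature = (2, 3, 0)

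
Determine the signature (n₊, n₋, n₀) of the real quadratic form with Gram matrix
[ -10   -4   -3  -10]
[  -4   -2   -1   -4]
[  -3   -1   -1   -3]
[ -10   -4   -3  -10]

step 0: pivot -10 → sign −
step 1: pivot -2/5 → sign −
step 2: row/col 2 already zero → sign 0
step 3: row/col 3 already zero → sign 0
signature = (0, 2, 2)

Answer: (0, 2, 2)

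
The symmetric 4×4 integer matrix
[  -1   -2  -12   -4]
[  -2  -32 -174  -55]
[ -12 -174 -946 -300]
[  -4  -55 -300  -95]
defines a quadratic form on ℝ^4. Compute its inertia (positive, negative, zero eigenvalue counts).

Answer: (1, 3, 0)

Derivation:
step 0: pivot -1 → sign −
step 1: pivot -28 → sign −
step 2: pivot 11/7 → sign +
step 3: pivot -3/22 → sign −
signature = (1, 3, 0)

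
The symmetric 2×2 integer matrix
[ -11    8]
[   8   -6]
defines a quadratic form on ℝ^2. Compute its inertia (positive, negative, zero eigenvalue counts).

Answer: (0, 2, 0)

Derivation:
step 0: pivot -11 → sign −
step 1: pivot -2/11 → sign −
signature = (0, 2, 0)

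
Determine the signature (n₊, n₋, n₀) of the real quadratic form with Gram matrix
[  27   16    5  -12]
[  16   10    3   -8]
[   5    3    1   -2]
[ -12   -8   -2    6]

Answer: (3, 1, 0)

Derivation:
step 0: pivot 27 → sign +
step 1: pivot 14/27 → sign +
step 2: pivot 1/14 → sign +
step 3: pivot -2 → sign −
signature = (3, 1, 0)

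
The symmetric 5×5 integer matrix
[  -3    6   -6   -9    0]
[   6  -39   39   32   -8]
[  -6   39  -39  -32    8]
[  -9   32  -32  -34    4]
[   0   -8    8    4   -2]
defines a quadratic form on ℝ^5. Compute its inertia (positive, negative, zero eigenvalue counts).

step 0: pivot -3 → sign −
step 1: pivot -27 → sign −
step 2: pivot 7/27 → sign +
step 3: pivot 2/7 → sign +
step 4: row/col 4 already zero → sign 0
signature = (2, 2, 1)

Answer: (2, 2, 1)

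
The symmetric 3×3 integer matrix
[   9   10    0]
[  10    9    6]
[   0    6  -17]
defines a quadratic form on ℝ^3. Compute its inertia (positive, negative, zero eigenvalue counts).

Answer: (2, 1, 0)

Derivation:
step 0: pivot 9 → sign +
step 1: pivot -19/9 → sign −
step 2: pivot 1/19 → sign +
signature = (2, 1, 0)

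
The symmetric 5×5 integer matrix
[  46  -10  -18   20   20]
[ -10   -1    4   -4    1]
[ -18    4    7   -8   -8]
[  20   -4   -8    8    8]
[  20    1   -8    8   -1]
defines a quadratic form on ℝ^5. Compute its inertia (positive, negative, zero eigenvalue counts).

Answer: (1, 3, 1)

Derivation:
step 0: pivot 46 → sign +
step 1: pivot -73/23 → sign −
step 2: pivot -3/73 → sign −
step 3: pivot -2/3 → sign −
step 4: row/col 4 already zero → sign 0
signature = (1, 3, 1)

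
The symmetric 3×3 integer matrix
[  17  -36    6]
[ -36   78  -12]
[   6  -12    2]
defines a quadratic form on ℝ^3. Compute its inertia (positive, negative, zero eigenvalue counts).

Answer: (2, 1, 0)

Derivation:
step 0: pivot 17 → sign +
step 1: pivot 30/17 → sign +
step 2: pivot -2/5 → sign −
signature = (2, 1, 0)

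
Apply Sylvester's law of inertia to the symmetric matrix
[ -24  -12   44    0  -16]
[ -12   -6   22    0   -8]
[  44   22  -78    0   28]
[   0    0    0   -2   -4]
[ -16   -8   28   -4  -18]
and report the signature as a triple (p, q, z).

Answer: (1, 2, 2)

Derivation:
step 0: pivot -24 → sign −
step 1: pivot 8/3 → sign +
step 2: pivot -2 → sign −
step 3: row/col 3 already zero → sign 0
step 4: row/col 4 already zero → sign 0
signature = (1, 2, 2)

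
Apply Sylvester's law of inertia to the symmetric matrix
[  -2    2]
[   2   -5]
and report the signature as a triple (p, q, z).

step 0: pivot -2 → sign −
step 1: pivot -3 → sign −
signature = (0, 2, 0)

Answer: (0, 2, 0)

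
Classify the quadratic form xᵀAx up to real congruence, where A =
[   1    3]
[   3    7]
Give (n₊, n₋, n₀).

step 0: pivot 1 → sign +
step 1: pivot -2 → sign −
signature = (1, 1, 0)

Answer: (1, 1, 0)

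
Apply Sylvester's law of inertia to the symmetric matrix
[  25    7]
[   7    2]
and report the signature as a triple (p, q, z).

step 0: pivot 25 → sign +
step 1: pivot 1/25 → sign +
signature = (2, 0, 0)

Answer: (2, 0, 0)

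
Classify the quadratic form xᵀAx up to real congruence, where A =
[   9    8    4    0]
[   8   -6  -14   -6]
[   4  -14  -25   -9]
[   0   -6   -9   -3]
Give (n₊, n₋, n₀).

Answer: (2, 2, 0)

Derivation:
step 0: pivot 9 → sign +
step 1: pivot -118/9 → sign −
step 2: pivot -193/59 → sign −
step 3: pivot 6/193 → sign +
signature = (2, 2, 0)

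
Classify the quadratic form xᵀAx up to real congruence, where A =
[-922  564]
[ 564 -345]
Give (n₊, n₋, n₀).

Answer: (1, 1, 0)

Derivation:
step 0: pivot -922 → sign −
step 1: pivot 3/461 → sign +
signature = (1, 1, 0)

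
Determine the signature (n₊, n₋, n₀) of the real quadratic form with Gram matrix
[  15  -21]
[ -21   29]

step 0: pivot 15 → sign +
step 1: pivot -2/5 → sign −
signature = (1, 1, 0)

Answer: (1, 1, 0)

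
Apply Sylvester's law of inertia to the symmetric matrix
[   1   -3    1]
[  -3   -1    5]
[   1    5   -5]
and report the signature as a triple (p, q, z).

Answer: (2, 1, 0)

Derivation:
step 0: pivot 1 → sign +
step 1: pivot -10 → sign −
step 2: pivot 2/5 → sign +
signature = (2, 1, 0)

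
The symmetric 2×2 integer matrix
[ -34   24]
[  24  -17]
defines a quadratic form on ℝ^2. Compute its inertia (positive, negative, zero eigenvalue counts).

step 0: pivot -34 → sign −
step 1: pivot -1/17 → sign −
signature = (0, 2, 0)

Answer: (0, 2, 0)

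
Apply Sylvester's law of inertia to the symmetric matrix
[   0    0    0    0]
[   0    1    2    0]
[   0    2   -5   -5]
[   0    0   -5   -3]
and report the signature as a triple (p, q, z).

Answer: (1, 2, 1)

Derivation:
step 0: pivot 1 → sign +
step 1: pivot -9 → sign −
step 2: pivot -2/9 → sign −
step 3: row/col 3 already zero → sign 0
signature = (1, 2, 1)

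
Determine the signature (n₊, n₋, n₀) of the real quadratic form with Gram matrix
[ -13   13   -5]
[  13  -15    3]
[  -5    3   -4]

step 0: pivot -13 → sign −
step 1: pivot -2 → sign −
step 2: pivot -1/13 → sign −
signature = (0, 3, 0)

Answer: (0, 3, 0)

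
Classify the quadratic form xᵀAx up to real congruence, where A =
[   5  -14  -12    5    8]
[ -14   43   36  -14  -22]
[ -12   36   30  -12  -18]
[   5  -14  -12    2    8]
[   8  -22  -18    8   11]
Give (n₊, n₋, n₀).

step 0: pivot 5 → sign +
step 1: pivot 19/5 → sign +
step 2: pivot -6/19 → sign −
step 3: pivot -3 → sign −
step 4: pivot 1 → sign +
signature = (3, 2, 0)

Answer: (3, 2, 0)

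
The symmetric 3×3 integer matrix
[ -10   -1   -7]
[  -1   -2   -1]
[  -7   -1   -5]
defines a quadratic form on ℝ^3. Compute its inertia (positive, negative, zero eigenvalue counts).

Answer: (0, 3, 0)

Derivation:
step 0: pivot -10 → sign −
step 1: pivot -19/10 → sign −
step 2: pivot -1/19 → sign −
signature = (0, 3, 0)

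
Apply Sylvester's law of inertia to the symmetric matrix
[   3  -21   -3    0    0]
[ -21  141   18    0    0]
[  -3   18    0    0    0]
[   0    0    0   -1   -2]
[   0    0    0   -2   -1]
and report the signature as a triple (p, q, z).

Answer: (2, 3, 0)

Derivation:
step 0: pivot 3 → sign +
step 1: pivot -6 → sign −
step 2: pivot -3/2 → sign −
step 3: pivot -1 → sign −
step 4: pivot 3 → sign +
signature = (2, 3, 0)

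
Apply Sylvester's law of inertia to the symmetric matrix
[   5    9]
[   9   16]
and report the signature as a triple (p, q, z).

Answer: (1, 1, 0)

Derivation:
step 0: pivot 5 → sign +
step 1: pivot -1/5 → sign −
signature = (1, 1, 0)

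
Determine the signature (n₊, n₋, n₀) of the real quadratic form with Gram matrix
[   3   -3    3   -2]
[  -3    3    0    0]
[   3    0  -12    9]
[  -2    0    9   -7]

step 0: pivot 3 → sign +
step 1: pivot -15 → sign −
step 2: pivot 3/5 → sign +
step 3: pivot -1/3 → sign −
signature = (2, 2, 0)

Answer: (2, 2, 0)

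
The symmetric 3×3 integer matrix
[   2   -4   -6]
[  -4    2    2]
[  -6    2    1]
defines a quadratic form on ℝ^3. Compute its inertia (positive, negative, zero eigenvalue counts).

Answer: (1, 2, 0)

Derivation:
step 0: pivot 2 → sign +
step 1: pivot -6 → sign −
step 2: pivot -1/3 → sign −
signature = (1, 2, 0)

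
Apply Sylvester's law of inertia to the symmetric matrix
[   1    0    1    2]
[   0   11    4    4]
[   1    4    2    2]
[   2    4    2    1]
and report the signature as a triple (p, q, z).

step 0: pivot 1 → sign +
step 1: pivot 11 → sign +
step 2: pivot -5/11 → sign −
step 3: pivot 1/5 → sign +
signature = (3, 1, 0)

Answer: (3, 1, 0)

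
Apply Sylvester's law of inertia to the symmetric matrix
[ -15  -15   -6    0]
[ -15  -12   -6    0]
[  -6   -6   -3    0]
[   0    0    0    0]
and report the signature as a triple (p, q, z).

Answer: (1, 2, 1)

Derivation:
step 0: pivot -15 → sign −
step 1: pivot 3 → sign +
step 2: pivot -3/5 → sign −
step 3: row/col 3 already zero → sign 0
signature = (1, 2, 1)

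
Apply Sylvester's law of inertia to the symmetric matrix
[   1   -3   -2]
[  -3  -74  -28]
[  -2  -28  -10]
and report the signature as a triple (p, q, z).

Answer: (1, 2, 0)

Derivation:
step 0: pivot 1 → sign +
step 1: pivot -83 → sign −
step 2: pivot -6/83 → sign −
signature = (1, 2, 0)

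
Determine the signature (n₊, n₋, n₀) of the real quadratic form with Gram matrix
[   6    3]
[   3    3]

Answer: (2, 0, 0)

Derivation:
step 0: pivot 6 → sign +
step 1: pivot 3/2 → sign +
signature = (2, 0, 0)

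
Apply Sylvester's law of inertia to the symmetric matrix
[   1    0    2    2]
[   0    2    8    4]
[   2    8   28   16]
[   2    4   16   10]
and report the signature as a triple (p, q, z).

step 0: pivot 1 → sign +
step 1: pivot 2 → sign +
step 2: pivot -8 → sign −
step 3: row/col 3 already zero → sign 0
signature = (2, 1, 1)

Answer: (2, 1, 1)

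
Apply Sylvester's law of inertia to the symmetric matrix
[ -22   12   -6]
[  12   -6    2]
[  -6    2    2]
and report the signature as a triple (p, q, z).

Answer: (2, 1, 0)

Derivation:
step 0: pivot -22 → sign −
step 1: pivot 6/11 → sign +
step 2: pivot 2/3 → sign +
signature = (2, 1, 0)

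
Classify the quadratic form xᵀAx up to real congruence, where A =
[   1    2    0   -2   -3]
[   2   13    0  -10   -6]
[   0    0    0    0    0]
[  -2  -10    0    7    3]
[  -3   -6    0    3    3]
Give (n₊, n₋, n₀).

step 0: pivot 1 → sign +
step 1: pivot 9 → sign +
step 2: pivot -1 → sign −
step 3: pivot 3 → sign +
step 4: row/col 4 already zero → sign 0
signature = (3, 1, 1)

Answer: (3, 1, 1)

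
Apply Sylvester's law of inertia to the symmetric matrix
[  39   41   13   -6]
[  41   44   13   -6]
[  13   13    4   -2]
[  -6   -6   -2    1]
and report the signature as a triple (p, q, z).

Answer: (3, 1, 0)

Derivation:
step 0: pivot 39 → sign +
step 1: pivot 35/39 → sign +
step 2: pivot -29/35 → sign −
step 3: pivot 1/29 → sign +
signature = (3, 1, 0)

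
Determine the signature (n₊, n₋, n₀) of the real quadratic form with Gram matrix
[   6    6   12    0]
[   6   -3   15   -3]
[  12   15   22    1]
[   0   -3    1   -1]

step 0: pivot 6 → sign +
step 1: pivot -9 → sign −
step 2: pivot -1 → sign −
step 3: row/col 3 already zero → sign 0
signature = (1, 2, 1)

Answer: (1, 2, 1)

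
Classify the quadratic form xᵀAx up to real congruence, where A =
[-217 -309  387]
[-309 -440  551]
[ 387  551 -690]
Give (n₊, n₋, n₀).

step 0: pivot -217 → sign −
step 1: pivot 1/217 → sign +
step 2: pivot -1 → sign −
signature = (1, 2, 0)

Answer: (1, 2, 0)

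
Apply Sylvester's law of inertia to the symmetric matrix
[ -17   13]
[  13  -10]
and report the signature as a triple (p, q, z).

step 0: pivot -17 → sign −
step 1: pivot -1/17 → sign −
signature = (0, 2, 0)

Answer: (0, 2, 0)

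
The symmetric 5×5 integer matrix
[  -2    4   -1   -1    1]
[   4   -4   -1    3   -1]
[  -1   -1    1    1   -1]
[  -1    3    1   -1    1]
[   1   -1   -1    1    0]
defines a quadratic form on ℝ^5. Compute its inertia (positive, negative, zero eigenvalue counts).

Answer: (3, 2, 0)

Derivation:
step 0: pivot -2 → sign −
step 1: pivot 4 → sign +
step 2: pivot -3/4 → sign −
step 3: pivot 6 → sign +
step 4: pivot 1/3 → sign +
signature = (3, 2, 0)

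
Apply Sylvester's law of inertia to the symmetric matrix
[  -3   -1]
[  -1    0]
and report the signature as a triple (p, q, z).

step 0: pivot -3 → sign −
step 1: pivot 1/3 → sign +
signature = (1, 1, 0)

Answer: (1, 1, 0)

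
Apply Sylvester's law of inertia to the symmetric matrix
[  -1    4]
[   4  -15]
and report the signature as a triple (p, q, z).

Answer: (1, 1, 0)

Derivation:
step 0: pivot -1 → sign −
step 1: pivot 1 → sign +
signature = (1, 1, 0)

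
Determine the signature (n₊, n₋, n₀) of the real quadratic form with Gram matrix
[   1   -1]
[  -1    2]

Answer: (2, 0, 0)

Derivation:
step 0: pivot 1 → sign +
step 1: pivot 1 → sign +
signature = (2, 0, 0)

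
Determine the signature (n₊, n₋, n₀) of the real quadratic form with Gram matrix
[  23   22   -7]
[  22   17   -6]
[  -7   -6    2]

step 0: pivot 23 → sign +
step 1: pivot -93/23 → sign −
step 2: pivot -1/93 → sign −
signature = (1, 2, 0)

Answer: (1, 2, 0)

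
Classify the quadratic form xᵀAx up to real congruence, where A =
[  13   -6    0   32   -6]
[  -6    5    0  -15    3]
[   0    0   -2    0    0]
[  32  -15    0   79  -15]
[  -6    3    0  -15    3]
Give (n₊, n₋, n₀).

step 0: pivot 13 → sign +
step 1: pivot 29/13 → sign +
step 2: pivot -2 → sign −
step 3: pivot 6/29 → sign +
step 4: row/col 4 already zero → sign 0
signature = (3, 1, 1)

Answer: (3, 1, 1)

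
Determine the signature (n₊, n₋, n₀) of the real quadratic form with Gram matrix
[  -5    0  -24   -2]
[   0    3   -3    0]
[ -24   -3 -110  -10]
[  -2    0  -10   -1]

step 0: pivot -5 → sign −
step 1: pivot 3 → sign +
step 2: pivot 11/5 → sign +
step 3: pivot -3/11 → sign −
signature = (2, 2, 0)

Answer: (2, 2, 0)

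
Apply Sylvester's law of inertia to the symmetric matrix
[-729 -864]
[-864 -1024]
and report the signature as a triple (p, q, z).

step 0: pivot -729 → sign −
step 1: row/col 1 already zero → sign 0
signature = (0, 1, 1)

Answer: (0, 1, 1)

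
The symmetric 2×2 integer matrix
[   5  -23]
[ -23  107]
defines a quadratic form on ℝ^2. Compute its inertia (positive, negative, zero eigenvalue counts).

Answer: (2, 0, 0)

Derivation:
step 0: pivot 5 → sign +
step 1: pivot 6/5 → sign +
signature = (2, 0, 0)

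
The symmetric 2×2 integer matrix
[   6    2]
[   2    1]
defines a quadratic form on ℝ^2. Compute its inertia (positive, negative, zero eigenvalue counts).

step 0: pivot 6 → sign +
step 1: pivot 1/3 → sign +
signature = (2, 0, 0)

Answer: (2, 0, 0)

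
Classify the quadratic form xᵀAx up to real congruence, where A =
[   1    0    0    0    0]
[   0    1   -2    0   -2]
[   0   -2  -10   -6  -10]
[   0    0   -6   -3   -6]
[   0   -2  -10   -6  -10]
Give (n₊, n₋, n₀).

Answer: (2, 2, 1)

Derivation:
step 0: pivot 1 → sign +
step 1: pivot 1 → sign +
step 2: pivot -14 → sign −
step 3: pivot -3/7 → sign −
step 4: row/col 4 already zero → sign 0
signature = (2, 2, 1)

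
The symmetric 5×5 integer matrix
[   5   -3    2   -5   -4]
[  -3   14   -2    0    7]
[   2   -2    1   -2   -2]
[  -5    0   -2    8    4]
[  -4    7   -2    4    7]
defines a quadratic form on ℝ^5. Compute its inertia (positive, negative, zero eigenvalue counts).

step 0: pivot 5 → sign +
step 1: pivot 61/5 → sign +
step 2: pivot 9/61 → sign +
step 3: pivot 2 → sign +
step 4: pivot 3/2 → sign +
signature = (5, 0, 0)

Answer: (5, 0, 0)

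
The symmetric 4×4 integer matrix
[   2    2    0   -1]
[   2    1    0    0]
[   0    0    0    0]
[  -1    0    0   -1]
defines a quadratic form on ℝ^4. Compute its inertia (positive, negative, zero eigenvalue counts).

Answer: (1, 2, 1)

Derivation:
step 0: pivot 2 → sign +
step 1: pivot -1 → sign −
step 2: pivot -1/2 → sign −
step 3: row/col 3 already zero → sign 0
signature = (1, 2, 1)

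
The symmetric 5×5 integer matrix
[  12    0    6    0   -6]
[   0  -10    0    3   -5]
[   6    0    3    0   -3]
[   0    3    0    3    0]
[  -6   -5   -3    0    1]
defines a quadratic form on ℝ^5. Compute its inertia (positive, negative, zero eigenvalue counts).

step 0: pivot 12 → sign +
step 1: pivot -10 → sign −
step 2: pivot 39/10 → sign +
step 3: pivot -1/13 → sign −
step 4: row/col 4 already zero → sign 0
signature = (2, 2, 1)

Answer: (2, 2, 1)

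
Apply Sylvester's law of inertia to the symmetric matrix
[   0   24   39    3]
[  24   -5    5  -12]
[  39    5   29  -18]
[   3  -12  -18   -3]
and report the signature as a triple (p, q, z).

Answer: (1, 3, 0)

Derivation:
step 0: pivot -5 → sign −
step 1: pivot 576/5 → sign +
step 2: pivot -29/64 → sign −
step 3: pivot -1/29 → sign −
signature = (1, 3, 0)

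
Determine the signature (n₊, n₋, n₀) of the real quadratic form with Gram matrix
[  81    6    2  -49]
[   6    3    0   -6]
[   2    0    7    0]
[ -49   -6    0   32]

step 0: pivot 81 → sign +
step 1: pivot 23/9 → sign +
step 2: pivot 479/69 → sign +
step 3: pivot -3/479 → sign −
signature = (3, 1, 0)

Answer: (3, 1, 0)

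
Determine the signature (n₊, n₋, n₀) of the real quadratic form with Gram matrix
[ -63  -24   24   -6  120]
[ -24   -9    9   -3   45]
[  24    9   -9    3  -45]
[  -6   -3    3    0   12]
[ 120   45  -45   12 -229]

Answer: (1, 3, 1)

Derivation:
step 0: pivot -63 → sign −
step 1: pivot 1/7 → sign +
step 2: pivot -3 → sign −
step 3: pivot -1 → sign −
step 4: row/col 4 already zero → sign 0
signature = (1, 3, 1)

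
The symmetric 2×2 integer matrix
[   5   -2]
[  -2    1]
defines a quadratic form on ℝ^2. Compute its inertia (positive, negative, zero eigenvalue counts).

Answer: (2, 0, 0)

Derivation:
step 0: pivot 5 → sign +
step 1: pivot 1/5 → sign +
signature = (2, 0, 0)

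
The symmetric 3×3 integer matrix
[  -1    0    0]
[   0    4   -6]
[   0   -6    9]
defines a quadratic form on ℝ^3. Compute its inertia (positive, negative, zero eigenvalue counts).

step 0: pivot -1 → sign −
step 1: pivot 4 → sign +
step 2: row/col 2 already zero → sign 0
signature = (1, 1, 1)

Answer: (1, 1, 1)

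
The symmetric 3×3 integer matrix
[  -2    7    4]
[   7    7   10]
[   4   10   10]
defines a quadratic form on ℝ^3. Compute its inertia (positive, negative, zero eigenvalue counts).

step 0: pivot -2 → sign −
step 1: pivot 63/2 → sign +
step 2: pivot -2/7 → sign −
signature = (1, 2, 0)

Answer: (1, 2, 0)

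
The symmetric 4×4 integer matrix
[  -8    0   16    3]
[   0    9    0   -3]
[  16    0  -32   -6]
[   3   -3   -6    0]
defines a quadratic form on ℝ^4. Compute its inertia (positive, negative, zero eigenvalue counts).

Answer: (2, 1, 1)

Derivation:
step 0: pivot -8 → sign −
step 1: pivot 9 → sign +
step 2: pivot 1/8 → sign +
step 3: row/col 3 already zero → sign 0
signature = (2, 1, 1)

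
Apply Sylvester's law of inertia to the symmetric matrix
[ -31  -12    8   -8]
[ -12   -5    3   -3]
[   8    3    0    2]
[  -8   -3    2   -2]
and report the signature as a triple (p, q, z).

step 0: pivot -31 → sign −
step 1: pivot -11/31 → sign −
step 2: pivot 23/11 → sign +
step 3: pivot 2/23 → sign +
signature = (2, 2, 0)

Answer: (2, 2, 0)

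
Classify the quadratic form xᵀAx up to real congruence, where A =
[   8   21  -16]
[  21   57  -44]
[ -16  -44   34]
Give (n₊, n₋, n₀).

step 0: pivot 8 → sign +
step 1: pivot 15/8 → sign +
step 2: pivot -2/15 → sign −
signature = (2, 1, 0)

Answer: (2, 1, 0)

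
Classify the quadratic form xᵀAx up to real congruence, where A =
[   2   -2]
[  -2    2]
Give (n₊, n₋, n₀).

Answer: (1, 0, 1)

Derivation:
step 0: pivot 2 → sign +
step 1: row/col 1 already zero → sign 0
signature = (1, 0, 1)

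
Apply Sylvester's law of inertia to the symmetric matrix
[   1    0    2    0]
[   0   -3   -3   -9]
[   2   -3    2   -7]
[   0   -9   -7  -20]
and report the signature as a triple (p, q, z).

step 0: pivot 1 → sign +
step 1: pivot -3 → sign −
step 2: pivot 1 → sign +
step 3: pivot 3 → sign +
signature = (3, 1, 0)

Answer: (3, 1, 0)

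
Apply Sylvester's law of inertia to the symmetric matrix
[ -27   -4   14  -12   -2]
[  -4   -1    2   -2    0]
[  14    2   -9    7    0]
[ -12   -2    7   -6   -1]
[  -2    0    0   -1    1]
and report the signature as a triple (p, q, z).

Answer: (1, 4, 0)

Derivation:
step 0: pivot -27 → sign −
step 1: pivot -11/27 → sign −
step 2: pivot -19/11 → sign −
step 3: pivot -3/19 → sign −
step 4: pivot 6 → sign +
signature = (1, 4, 0)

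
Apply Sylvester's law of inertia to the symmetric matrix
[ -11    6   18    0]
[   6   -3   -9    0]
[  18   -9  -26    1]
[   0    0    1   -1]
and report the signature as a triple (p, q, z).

step 0: pivot -11 → sign −
step 1: pivot 3/11 → sign +
step 2: pivot 1 → sign +
step 3: pivot -2 → sign −
signature = (2, 2, 0)

Answer: (2, 2, 0)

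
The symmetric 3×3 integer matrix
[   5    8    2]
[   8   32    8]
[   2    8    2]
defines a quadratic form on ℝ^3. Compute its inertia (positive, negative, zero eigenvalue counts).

step 0: pivot 5 → sign +
step 1: pivot 96/5 → sign +
step 2: row/col 2 already zero → sign 0
signature = (2, 0, 1)

Answer: (2, 0, 1)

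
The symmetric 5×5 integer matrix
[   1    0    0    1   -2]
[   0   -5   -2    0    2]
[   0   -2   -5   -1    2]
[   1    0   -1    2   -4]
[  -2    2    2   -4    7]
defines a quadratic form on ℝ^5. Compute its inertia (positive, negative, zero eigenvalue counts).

step 0: pivot 1 → sign +
step 1: pivot -5 → sign −
step 2: pivot -21/5 → sign −
step 3: pivot 26/21 → sign +
step 4: pivot -1/13 → sign −
signature = (2, 3, 0)

Answer: (2, 3, 0)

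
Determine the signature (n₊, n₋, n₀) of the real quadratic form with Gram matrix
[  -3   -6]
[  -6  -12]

Answer: (0, 1, 1)

Derivation:
step 0: pivot -3 → sign −
step 1: row/col 1 already zero → sign 0
signature = (0, 1, 1)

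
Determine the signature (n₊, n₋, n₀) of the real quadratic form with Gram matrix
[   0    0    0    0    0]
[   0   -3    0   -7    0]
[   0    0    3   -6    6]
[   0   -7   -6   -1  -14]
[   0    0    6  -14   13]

Answer: (2, 2, 1)

Derivation:
step 0: pivot -3 → sign −
step 1: pivot 3 → sign +
step 2: pivot 10/3 → sign +
step 3: pivot -1/5 → sign −
step 4: row/col 4 already zero → sign 0
signature = (2, 2, 1)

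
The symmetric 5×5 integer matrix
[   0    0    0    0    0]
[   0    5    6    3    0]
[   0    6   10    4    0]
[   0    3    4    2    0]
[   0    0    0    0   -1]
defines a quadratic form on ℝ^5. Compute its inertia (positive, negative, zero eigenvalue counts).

Answer: (3, 1, 1)

Derivation:
step 0: pivot 5 → sign +
step 1: pivot 14/5 → sign +
step 2: pivot 1/7 → sign +
step 3: pivot -1 → sign −
step 4: row/col 4 already zero → sign 0
signature = (3, 1, 1)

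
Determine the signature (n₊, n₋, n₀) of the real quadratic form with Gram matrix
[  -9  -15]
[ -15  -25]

Answer: (0, 1, 1)

Derivation:
step 0: pivot -9 → sign −
step 1: row/col 1 already zero → sign 0
signature = (0, 1, 1)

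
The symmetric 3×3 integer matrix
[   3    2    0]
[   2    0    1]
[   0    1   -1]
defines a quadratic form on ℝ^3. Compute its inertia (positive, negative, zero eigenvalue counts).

step 0: pivot 3 → sign +
step 1: pivot -4/3 → sign −
step 2: pivot -1/4 → sign −
signature = (1, 2, 0)

Answer: (1, 2, 0)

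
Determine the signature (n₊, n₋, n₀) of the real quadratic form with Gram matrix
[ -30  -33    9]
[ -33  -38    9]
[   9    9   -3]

Answer: (1, 2, 0)

Derivation:
step 0: pivot -30 → sign −
step 1: pivot -17/10 → sign −
step 2: pivot 3/17 → sign +
signature = (1, 2, 0)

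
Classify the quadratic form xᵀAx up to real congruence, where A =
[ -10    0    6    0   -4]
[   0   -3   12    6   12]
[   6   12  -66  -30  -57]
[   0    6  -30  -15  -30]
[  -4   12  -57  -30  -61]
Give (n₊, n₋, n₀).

Answer: (1, 4, 0)

Derivation:
step 0: pivot -10 → sign −
step 1: pivot -3 → sign −
step 2: pivot -72/5 → sign −
step 3: pivot -1/2 → sign −
step 4: pivot 3/4 → sign +
signature = (1, 4, 0)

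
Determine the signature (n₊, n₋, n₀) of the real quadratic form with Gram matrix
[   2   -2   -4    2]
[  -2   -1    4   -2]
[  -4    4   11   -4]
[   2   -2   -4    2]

step 0: pivot 2 → sign +
step 1: pivot -3 → sign −
step 2: pivot 3 → sign +
step 3: row/col 3 already zero → sign 0
signature = (2, 1, 1)

Answer: (2, 1, 1)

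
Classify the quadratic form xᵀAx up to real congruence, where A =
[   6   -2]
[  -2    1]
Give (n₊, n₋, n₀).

step 0: pivot 6 → sign +
step 1: pivot 1/3 → sign +
signature = (2, 0, 0)

Answer: (2, 0, 0)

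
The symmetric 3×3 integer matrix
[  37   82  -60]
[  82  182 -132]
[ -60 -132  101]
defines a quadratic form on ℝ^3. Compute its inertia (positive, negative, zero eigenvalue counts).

Answer: (3, 0, 0)

Derivation:
step 0: pivot 37 → sign +
step 1: pivot 10/37 → sign +
step 2: pivot 1/5 → sign +
signature = (3, 0, 0)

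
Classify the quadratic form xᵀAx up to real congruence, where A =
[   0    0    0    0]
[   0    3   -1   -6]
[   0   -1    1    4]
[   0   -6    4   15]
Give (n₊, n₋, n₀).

step 0: pivot 3 → sign +
step 1: pivot 2/3 → sign +
step 2: pivot -3 → sign −
step 3: row/col 3 already zero → sign 0
signature = (2, 1, 1)

Answer: (2, 1, 1)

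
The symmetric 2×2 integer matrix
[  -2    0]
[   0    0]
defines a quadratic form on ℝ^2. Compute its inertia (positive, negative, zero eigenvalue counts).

Answer: (0, 1, 1)

Derivation:
step 0: pivot -2 → sign −
step 1: row/col 1 already zero → sign 0
signature = (0, 1, 1)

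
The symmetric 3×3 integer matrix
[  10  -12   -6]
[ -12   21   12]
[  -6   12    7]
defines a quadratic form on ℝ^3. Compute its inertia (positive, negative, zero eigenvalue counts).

Answer: (2, 1, 0)

Derivation:
step 0: pivot 10 → sign +
step 1: pivot 33/5 → sign +
step 2: pivot -1/11 → sign −
signature = (2, 1, 0)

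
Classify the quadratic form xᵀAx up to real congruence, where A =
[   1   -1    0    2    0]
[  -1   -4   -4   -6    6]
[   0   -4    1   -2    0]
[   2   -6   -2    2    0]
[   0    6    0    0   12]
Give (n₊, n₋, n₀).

Answer: (3, 1, 1)

Derivation:
step 0: pivot 1 → sign +
step 1: pivot -5 → sign −
step 2: pivot 21/5 → sign +
step 3: pivot 6/7 → sign +
step 4: row/col 4 already zero → sign 0
signature = (3, 1, 1)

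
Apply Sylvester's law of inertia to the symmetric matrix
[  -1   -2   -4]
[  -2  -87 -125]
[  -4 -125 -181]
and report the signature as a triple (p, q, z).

step 0: pivot -1 → sign −
step 1: pivot -83 → sign −
step 2: pivot -6/83 → sign −
signature = (0, 3, 0)

Answer: (0, 3, 0)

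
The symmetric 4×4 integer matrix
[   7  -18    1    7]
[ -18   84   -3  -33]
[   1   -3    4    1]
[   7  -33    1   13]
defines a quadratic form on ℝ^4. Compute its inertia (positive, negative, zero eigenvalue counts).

step 0: pivot 7 → sign +
step 1: pivot 264/7 → sign +
step 2: pivot 339/88 → sign +
step 3: pivot 3/113 → sign +
signature = (4, 0, 0)

Answer: (4, 0, 0)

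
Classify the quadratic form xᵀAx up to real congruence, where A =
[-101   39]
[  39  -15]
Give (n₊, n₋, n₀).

step 0: pivot -101 → sign −
step 1: pivot 6/101 → sign +
signature = (1, 1, 0)

Answer: (1, 1, 0)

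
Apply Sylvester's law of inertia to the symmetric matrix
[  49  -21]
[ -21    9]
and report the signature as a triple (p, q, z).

step 0: pivot 49 → sign +
step 1: row/col 1 already zero → sign 0
signature = (1, 0, 1)

Answer: (1, 0, 1)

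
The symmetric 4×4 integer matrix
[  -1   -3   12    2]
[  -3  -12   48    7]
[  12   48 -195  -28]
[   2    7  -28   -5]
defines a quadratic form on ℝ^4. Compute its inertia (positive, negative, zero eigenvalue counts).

Answer: (0, 4, 0)

Derivation:
step 0: pivot -1 → sign −
step 1: pivot -3 → sign −
step 2: pivot -3 → sign −
step 3: pivot -2/3 → sign −
signature = (0, 4, 0)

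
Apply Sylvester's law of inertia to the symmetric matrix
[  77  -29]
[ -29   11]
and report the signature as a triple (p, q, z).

step 0: pivot 77 → sign +
step 1: pivot 6/77 → sign +
signature = (2, 0, 0)

Answer: (2, 0, 0)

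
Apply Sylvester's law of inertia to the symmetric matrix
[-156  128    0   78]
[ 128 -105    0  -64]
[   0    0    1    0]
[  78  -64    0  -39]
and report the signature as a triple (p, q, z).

step 0: pivot -156 → sign −
step 1: pivot 1/39 → sign +
step 2: pivot 1 → sign +
step 3: row/col 3 already zero → sign 0
signature = (2, 1, 1)

Answer: (2, 1, 1)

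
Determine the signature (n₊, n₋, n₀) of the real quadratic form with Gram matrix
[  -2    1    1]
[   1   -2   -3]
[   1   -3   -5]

step 0: pivot -2 → sign −
step 1: pivot -3/2 → sign −
step 2: pivot -1/3 → sign −
signature = (0, 3, 0)

Answer: (0, 3, 0)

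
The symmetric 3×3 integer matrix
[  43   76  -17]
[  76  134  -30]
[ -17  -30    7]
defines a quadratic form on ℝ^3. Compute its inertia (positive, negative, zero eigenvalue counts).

step 0: pivot 43 → sign +
step 1: pivot -14/43 → sign −
step 2: pivot 2/7 → sign +
signature = (2, 1, 0)

Answer: (2, 1, 0)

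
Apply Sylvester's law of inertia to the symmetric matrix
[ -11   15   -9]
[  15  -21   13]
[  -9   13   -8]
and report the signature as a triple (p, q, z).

Answer: (1, 2, 0)

Derivation:
step 0: pivot -11 → sign −
step 1: pivot -6/11 → sign −
step 2: pivot 1/3 → sign +
signature = (1, 2, 0)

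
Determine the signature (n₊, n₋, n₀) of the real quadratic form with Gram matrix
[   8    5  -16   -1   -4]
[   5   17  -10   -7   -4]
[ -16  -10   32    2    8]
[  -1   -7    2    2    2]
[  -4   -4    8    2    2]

Answer: (3, 1, 1)

Derivation:
step 0: pivot 8 → sign +
step 1: pivot 111/8 → sign +
step 2: pivot -39/37 → sign −
step 3: pivot 6/13 → sign +
step 4: row/col 4 already zero → sign 0
signature = (3, 1, 1)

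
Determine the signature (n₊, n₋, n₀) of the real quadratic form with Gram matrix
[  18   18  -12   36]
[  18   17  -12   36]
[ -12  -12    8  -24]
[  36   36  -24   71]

Answer: (1, 2, 1)

Derivation:
step 0: pivot 18 → sign +
step 1: pivot -1 → sign −
step 2: pivot -1 → sign −
step 3: row/col 3 already zero → sign 0
signature = (1, 2, 1)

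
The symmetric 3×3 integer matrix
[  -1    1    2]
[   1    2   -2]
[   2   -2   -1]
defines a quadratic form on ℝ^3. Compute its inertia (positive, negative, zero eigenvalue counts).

step 0: pivot -1 → sign −
step 1: pivot 3 → sign +
step 2: pivot 3 → sign +
signature = (2, 1, 0)

Answer: (2, 1, 0)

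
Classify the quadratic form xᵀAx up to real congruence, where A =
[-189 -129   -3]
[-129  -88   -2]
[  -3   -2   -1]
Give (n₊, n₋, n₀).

step 0: pivot -189 → sign −
step 1: pivot 1/21 → sign +
step 2: pivot -1 → sign −
signature = (1, 2, 0)

Answer: (1, 2, 0)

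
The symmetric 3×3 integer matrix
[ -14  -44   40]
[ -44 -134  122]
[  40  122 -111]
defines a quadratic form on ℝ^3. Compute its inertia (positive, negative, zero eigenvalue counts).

Answer: (2, 1, 0)

Derivation:
step 0: pivot -14 → sign −
step 1: pivot 30/7 → sign +
step 2: pivot 1/15 → sign +
signature = (2, 1, 0)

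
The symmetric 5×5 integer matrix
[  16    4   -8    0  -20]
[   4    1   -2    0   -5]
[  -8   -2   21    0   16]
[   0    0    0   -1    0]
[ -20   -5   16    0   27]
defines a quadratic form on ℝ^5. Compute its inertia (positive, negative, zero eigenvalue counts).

step 0: pivot 16 → sign +
step 1: pivot 17 → sign +
step 2: pivot -1 → sign −
step 3: pivot -2/17 → sign −
step 4: row/col 4 already zero → sign 0
signature = (2, 2, 1)

Answer: (2, 2, 1)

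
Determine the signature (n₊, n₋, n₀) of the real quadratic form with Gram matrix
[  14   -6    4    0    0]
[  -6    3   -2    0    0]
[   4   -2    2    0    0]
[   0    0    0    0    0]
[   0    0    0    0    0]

step 0: pivot 14 → sign +
step 1: pivot 3/7 → sign +
step 2: pivot 2/3 → sign +
step 3: row/col 3 already zero → sign 0
step 4: row/col 4 already zero → sign 0
signature = (3, 0, 2)

Answer: (3, 0, 2)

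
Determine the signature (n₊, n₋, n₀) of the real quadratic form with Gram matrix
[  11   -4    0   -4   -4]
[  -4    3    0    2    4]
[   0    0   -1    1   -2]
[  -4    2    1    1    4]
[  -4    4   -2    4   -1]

step 0: pivot 11 → sign +
step 1: pivot 17/11 → sign +
step 2: pivot -1 → sign −
step 3: pivot 6/17 → sign +
step 4: pivot -3 → sign −
signature = (3, 2, 0)

Answer: (3, 2, 0)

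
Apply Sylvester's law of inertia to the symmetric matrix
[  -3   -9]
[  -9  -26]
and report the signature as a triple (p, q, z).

Answer: (1, 1, 0)

Derivation:
step 0: pivot -3 → sign −
step 1: pivot 1 → sign +
signature = (1, 1, 0)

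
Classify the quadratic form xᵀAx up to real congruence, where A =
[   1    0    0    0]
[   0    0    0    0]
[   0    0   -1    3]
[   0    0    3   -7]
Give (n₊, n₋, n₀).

step 0: pivot 1 → sign +
step 1: pivot -1 → sign −
step 2: pivot 2 → sign +
step 3: row/col 3 already zero → sign 0
signature = (2, 1, 1)

Answer: (2, 1, 1)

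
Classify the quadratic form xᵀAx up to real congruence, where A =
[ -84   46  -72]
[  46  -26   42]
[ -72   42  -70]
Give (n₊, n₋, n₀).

Answer: (0, 3, 0)

Derivation:
step 0: pivot -84 → sign −
step 1: pivot -17/21 → sign −
step 2: pivot -2/17 → sign −
signature = (0, 3, 0)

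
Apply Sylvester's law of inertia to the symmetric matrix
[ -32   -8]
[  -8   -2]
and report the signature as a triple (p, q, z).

step 0: pivot -32 → sign −
step 1: row/col 1 already zero → sign 0
signature = (0, 1, 1)

Answer: (0, 1, 1)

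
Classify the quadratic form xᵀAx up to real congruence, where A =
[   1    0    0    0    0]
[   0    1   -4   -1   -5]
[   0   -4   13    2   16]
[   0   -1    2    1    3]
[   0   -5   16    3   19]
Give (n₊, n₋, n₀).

Answer: (3, 2, 0)

Derivation:
step 0: pivot 1 → sign +
step 1: pivot 1 → sign +
step 2: pivot -3 → sign −
step 3: pivot 4/3 → sign +
step 4: pivot -1 → sign −
signature = (3, 2, 0)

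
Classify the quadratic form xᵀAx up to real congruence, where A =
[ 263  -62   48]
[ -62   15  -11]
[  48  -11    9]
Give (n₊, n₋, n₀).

Answer: (2, 1, 0)

Derivation:
step 0: pivot 263 → sign +
step 1: pivot 101/263 → sign +
step 2: pivot -2/101 → sign −
signature = (2, 1, 0)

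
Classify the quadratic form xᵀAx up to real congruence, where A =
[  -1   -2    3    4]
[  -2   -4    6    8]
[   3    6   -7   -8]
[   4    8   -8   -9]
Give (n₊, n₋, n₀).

Answer: (1, 2, 1)

Derivation:
step 0: pivot -1 → sign −
step 1: pivot 2 → sign +
step 2: pivot -1 → sign −
step 3: row/col 3 already zero → sign 0
signature = (1, 2, 1)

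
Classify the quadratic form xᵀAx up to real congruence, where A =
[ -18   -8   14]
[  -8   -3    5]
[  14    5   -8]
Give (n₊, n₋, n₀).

step 0: pivot -18 → sign −
step 1: pivot 5/9 → sign +
step 2: pivot 1/5 → sign +
signature = (2, 1, 0)

Answer: (2, 1, 0)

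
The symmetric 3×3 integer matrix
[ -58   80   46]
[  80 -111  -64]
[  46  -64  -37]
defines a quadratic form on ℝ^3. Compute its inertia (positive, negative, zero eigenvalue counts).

step 0: pivot -58 → sign −
step 1: pivot -19/29 → sign −
step 2: pivot -1/19 → sign −
signature = (0, 3, 0)

Answer: (0, 3, 0)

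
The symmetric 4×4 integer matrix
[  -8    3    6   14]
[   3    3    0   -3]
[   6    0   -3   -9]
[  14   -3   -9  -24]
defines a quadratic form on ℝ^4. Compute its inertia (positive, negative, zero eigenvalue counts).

step 0: pivot -8 → sign −
step 1: pivot 33/8 → sign +
step 2: pivot 3/11 → sign +
step 3: pivot -1 → sign −
signature = (2, 2, 0)

Answer: (2, 2, 0)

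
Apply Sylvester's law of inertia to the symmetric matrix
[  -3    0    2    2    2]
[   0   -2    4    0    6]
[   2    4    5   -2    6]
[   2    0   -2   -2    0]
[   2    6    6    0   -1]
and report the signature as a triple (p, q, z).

Answer: (1, 4, 0)

Derivation:
step 0: pivot -3 → sign −
step 1: pivot -2 → sign −
step 2: pivot 43/3 → sign +
step 3: pivot -30/43 → sign −
step 4: pivot -3/5 → sign −
signature = (1, 4, 0)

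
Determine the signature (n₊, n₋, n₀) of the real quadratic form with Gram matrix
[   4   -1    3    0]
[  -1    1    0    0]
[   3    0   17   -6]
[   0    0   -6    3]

step 0: pivot 4 → sign +
step 1: pivot 3/4 → sign +
step 2: pivot 14 → sign +
step 3: pivot 3/7 → sign +
signature = (4, 0, 0)

Answer: (4, 0, 0)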